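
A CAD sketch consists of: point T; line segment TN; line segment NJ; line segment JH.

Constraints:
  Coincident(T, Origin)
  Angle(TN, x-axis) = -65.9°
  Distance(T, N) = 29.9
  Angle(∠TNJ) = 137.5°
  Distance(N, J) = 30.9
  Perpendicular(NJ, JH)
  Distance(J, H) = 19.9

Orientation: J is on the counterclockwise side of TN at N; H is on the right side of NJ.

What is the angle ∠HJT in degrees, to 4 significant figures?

110.9°

∠TNJ = 137.5°, so NJ runs at -65.9° + (180° − 137.5°) = -23.40° from the x-axis; with |NJ| = 30.9, J = N + 30.9·(cos -23.40°, sin -23.40°) = (40.57, -39.57). The perpendicularity gives JH at right angles to NJ; with |JH| = 19.9 on the right of NJ, H = J + 19.9·(-0.3971, -0.9178) = (32.66, -57.83). Then cos ∠HJT = JH·JT / (|JH||JT|), giving 110.9°.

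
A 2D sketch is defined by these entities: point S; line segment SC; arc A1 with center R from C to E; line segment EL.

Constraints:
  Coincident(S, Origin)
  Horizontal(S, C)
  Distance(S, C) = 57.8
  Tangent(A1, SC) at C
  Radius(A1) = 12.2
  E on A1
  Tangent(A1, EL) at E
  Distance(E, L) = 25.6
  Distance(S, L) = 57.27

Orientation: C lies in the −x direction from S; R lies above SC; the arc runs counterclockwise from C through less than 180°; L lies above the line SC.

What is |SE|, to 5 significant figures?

47.018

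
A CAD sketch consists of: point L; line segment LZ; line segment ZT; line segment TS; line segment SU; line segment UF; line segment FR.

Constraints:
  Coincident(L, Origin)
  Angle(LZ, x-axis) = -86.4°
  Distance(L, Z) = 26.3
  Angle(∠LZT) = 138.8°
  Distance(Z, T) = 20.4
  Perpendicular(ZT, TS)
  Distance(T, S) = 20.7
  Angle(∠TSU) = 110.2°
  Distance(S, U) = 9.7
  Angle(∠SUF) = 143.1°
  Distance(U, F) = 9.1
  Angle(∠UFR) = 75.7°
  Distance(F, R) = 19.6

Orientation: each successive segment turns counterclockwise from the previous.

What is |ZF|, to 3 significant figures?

21.6

L is at the origin; LZ runs at -86.4° with length 26.3, so Z = (1.65, -26.2). ∠LZT = 138.8° gives ZT at -45.2° from the x-axis; with |ZT| = 20.4, T = (16.0, -40.7). ZT is perpendicular to TS, so TS runs at 44.8°; with |TS| = 20.7, S = (30.7, -26.1). ∠TSU = 110.2° gives SU at 115° from the x-axis; with |SU| = 9.7, U = (26.7, -17.3). ∠SUF = 143.1° gives UF at 152° from the x-axis; with |UF| = 9.1, F = (18.7, -13.0). Then |ZF| = |F − Z| = 21.6.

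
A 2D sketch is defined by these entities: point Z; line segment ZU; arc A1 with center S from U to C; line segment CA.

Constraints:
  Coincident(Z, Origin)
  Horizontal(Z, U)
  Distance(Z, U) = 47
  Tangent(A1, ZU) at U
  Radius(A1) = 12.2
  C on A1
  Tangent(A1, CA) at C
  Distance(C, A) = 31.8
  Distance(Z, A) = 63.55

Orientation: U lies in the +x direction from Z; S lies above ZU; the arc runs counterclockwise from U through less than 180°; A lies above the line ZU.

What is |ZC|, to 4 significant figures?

60.55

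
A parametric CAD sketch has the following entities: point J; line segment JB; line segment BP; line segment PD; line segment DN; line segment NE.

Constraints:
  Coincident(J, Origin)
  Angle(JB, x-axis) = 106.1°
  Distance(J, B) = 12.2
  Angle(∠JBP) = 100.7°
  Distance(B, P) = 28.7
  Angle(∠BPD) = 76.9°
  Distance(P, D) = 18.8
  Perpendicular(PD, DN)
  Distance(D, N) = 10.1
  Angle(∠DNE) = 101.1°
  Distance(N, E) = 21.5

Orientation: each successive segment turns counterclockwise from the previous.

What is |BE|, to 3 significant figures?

16.3

PD ⟂ DN, so DN runs at 18.5°; with |DN| = 10.1, N = (-16.4, -5.60). ∠DNE = 101.1° gives NE at 97.4° from the x-axis; with |NE| = 21.5, E = (-19.2, 15.7). Then |BE| = |E − B| = 16.3.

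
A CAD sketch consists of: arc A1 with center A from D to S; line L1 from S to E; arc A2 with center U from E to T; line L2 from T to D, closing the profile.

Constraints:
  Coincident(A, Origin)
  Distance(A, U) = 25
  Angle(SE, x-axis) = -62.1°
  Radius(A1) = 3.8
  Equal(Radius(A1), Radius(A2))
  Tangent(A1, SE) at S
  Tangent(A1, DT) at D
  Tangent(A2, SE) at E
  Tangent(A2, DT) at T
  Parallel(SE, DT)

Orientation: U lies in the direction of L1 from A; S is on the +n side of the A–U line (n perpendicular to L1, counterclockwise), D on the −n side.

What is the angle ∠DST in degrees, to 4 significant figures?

73.09°

Tangency of A1 to both parallel lines with radius 3.8 puts S and D at A ± 3.8·n: S = (3.358, 1.778), D = (-3.358, -1.778). Equal radii place E and T the same way about U: E = U + 3.8·n = (15.06, -20.32), T = U − 3.8·n = (8.340, -23.87). Then cos ∠DST = SD·ST / (|SD||ST|), giving 73.09°.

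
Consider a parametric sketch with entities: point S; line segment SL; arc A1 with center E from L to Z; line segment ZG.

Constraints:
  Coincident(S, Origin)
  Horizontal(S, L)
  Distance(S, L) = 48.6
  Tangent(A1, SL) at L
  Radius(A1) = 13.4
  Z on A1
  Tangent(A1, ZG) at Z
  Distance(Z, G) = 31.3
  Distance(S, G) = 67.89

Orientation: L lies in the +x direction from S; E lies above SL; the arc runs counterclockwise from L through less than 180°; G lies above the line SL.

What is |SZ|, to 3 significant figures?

63.7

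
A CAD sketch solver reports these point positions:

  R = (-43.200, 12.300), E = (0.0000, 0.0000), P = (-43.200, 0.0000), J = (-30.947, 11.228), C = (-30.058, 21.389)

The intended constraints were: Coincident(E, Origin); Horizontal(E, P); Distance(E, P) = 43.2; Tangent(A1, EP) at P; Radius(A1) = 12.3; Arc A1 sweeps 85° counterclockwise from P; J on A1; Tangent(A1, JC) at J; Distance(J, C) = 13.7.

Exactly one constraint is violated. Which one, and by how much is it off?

Distance(J, C) = 13.7 — off by 3.50.

E = (0.00, 0.00) ✓; E.y = 0.00, P.y = 0.00 ✓; |EP| = 43.20 ✓; ∠(RP, PE) = 90.00° ✓; |RP| = 12.30 ✓; bearing(R→J) − bearing(R→P) = 85.00° ✓; |RJ| = 12.30 ✓; ∠(RJ, JC) = 90.00° ✓; |JC| = 10.20 ✗.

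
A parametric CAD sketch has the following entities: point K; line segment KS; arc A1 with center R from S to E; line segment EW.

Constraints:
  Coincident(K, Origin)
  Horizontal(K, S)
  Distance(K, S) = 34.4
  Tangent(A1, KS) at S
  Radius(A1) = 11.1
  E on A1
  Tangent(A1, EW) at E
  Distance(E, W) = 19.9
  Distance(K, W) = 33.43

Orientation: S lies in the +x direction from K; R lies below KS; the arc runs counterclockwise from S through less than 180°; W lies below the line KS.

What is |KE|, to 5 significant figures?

25.080

Checks: |RE| = 11.10 ✓; ∠(RE, EW) = 90.00° ✓; |EW| = 19.90 ✓; |KW| = 33.43 ✓.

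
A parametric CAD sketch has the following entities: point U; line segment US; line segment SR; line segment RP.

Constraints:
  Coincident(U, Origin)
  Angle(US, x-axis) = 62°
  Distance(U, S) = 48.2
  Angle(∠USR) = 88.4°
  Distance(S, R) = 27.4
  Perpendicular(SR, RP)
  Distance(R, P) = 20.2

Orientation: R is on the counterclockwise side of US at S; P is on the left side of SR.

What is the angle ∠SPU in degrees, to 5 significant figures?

83.441°

U is at the origin; US runs at 62.0° with length 48.2, so S = 48.2·(cos 62.0°, sin 62.0°) = (22.629, 42.558). ∠USR = 88.4°, so SR runs at 62.0° + (180° − 88.4°) = 153.60° from the x-axis; with |SR| = 27.4, R = S + 27.4·(cos 153.60°, sin 153.60°) = (-1.9140, 54.741). SR ⟂ RP; with |RP| = 20.2 on the left of SR, P = R + 20.2·(-0.44464, -0.89571) = (-10.896, 36.648). Then cos ∠SPU = PS·PU / (|PS||PU|), giving 83.441°.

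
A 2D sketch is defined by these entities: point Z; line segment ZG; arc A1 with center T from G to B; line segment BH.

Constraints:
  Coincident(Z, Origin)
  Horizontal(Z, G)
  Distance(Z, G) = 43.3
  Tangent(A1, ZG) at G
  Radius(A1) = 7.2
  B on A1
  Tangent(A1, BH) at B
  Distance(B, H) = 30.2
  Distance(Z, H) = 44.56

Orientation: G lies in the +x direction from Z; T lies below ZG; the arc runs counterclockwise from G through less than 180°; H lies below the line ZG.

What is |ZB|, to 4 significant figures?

36.74

Z is at the origin; ZG is horizontal with |ZG| = 43.3 and G on the +x side, so G = (43.30, 0.000). A1 meets ZG tangentially, so TG is at right angles to ZG, so T = G + (0, -7.2) = (43.30, -7.200). Since TB ⟂ BH (tangency), |TH| = √(7.2² + 30.2²) = 31.05 regardless of where B sits on A1. So H lies on both circle(Z, 44.56) and circle(T, 31.05); the below-ZG intersection is H = (28.33, -34.40). B is the foot of the tangent from H: B = (36.36, -5.285).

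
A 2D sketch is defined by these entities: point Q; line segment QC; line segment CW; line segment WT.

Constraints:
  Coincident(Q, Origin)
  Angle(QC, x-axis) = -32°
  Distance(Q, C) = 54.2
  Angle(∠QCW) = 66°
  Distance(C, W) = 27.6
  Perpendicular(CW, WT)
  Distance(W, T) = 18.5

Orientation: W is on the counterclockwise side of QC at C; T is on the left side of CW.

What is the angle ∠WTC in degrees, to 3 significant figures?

56.2°

Q is at the origin; QC runs at -32.0° with length 54.2, so C = 54.2·(cos -32.0°, sin -32.0°) = (46.0, -28.7). ∠QCW = 66.0°, so CW runs at -32.0° + (180° − 66.0°) = 82.0° from the x-axis; with |CW| = 27.6, W = C + 27.6·(cos 82.0°, sin 82.0°) = (49.8, -1.39). CW is perpendicular to WT; with |WT| = 18.5 on the left of CW, T = W + 18.5·(-0.990, 0.139) = (31.5, 1.18). Then cos ∠WTC = TW·TC / (|TW||TC|), giving 56.2°.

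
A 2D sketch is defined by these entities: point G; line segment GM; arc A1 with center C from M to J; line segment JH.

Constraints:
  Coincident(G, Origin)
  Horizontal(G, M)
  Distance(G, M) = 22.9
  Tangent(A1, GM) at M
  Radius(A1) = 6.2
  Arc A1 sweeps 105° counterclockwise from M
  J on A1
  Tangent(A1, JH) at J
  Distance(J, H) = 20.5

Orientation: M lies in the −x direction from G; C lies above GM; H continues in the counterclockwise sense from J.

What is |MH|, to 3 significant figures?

27.6

G is at the origin; GM is horizontal with |GM| = 22.9 and M on the −x side, so M = (-22.9, 0.00). A1 meets GM tangentially, so CM is at right angles to GM, so C = M + (0, 6.2) = (-22.9, 6.20). On A1, M sits at bearing -90° from C; a 105° counterclockwise sweep puts J at bearing 15°, so J = C + 6.2·(cos 15°, sin 15°) = (-16.9, 7.80). Since A1 is tangent to JH there, CJ ⟂ JH, so JH runs along (−sin 15°, cos 15°); with |JH| = 20.5, H = (-22.2, 27.6). Then |MH| = |H − M| = 27.6.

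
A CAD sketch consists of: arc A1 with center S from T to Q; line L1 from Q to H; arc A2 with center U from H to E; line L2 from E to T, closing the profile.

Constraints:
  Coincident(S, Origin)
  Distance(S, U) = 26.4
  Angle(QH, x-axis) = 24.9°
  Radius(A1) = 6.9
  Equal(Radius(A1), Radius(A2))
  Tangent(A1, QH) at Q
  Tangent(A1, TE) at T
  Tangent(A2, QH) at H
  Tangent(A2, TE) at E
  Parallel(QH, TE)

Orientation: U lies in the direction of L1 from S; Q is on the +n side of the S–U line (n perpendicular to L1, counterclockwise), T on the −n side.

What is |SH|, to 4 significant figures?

27.29

The slot axis is L1's direction at 24.9°, so u = (cos 24.9°, sin 24.9°) = (0.9070, 0.4210) and n = (−sin 24.9°, cos 24.9°) = (-0.4210, 0.9070). S is at the origin and U lies 26.4 along u from S, so U = 26.4·u = (23.95, 11.12). Tangency of A1 to both parallel lines with radius 6.9 puts Q and T at S ± 6.9·n: Q = (-2.905, 6.259), T = (2.905, -6.259). Equal radii place H and E the same way about U: H = U + 6.9·n = (21.04, 17.37), E = U − 6.9·n = (26.85, 4.857). Then |SH| = |H − S| = 27.29.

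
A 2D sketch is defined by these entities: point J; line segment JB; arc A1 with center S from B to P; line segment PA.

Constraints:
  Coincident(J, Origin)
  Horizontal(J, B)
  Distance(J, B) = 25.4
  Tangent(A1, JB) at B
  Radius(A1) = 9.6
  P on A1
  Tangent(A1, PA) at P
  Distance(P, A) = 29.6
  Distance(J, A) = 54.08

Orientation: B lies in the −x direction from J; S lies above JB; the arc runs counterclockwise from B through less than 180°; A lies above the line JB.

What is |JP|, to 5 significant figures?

24.536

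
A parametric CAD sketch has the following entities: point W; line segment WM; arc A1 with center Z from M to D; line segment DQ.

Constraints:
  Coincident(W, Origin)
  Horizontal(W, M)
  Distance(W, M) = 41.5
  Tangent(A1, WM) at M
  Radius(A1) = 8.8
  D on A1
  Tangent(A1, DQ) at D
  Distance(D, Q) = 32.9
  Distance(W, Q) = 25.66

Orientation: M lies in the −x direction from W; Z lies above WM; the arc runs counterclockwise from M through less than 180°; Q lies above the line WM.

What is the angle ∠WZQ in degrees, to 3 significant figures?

37.2°

Checks: |WM| = 41.50 ✓; |ZD| = 8.800 ✓; ∠(ZD, DQ) = 90.00° ✓; |DQ| = 32.90 ✓; |WQ| = 25.66 ✓.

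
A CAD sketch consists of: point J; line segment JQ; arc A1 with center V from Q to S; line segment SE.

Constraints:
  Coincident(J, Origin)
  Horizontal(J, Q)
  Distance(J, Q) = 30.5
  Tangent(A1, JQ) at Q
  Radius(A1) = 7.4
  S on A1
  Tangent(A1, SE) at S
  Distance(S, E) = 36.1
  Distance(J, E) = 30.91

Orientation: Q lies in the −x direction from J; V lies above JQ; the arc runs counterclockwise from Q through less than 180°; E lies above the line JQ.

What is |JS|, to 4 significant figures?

24.89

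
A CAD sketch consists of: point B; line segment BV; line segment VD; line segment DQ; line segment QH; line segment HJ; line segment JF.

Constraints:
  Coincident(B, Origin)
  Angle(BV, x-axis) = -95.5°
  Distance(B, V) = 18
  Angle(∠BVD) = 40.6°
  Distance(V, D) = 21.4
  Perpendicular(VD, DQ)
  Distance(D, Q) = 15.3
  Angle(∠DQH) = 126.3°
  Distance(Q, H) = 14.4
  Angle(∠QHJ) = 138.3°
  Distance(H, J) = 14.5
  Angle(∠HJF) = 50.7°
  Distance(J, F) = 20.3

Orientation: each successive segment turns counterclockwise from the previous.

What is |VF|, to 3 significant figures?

12.5

∠QHJ = 138.3° gives HJ at -131° from the x-axis; with |HJ| = 14.5, J = (-20.6, -4.95). ∠HJF = 50.7° gives JF at -1.40° from the x-axis; with |JF| = 20.3, F = (-0.349, -5.45). Then |VF| = |F − V| = 12.5.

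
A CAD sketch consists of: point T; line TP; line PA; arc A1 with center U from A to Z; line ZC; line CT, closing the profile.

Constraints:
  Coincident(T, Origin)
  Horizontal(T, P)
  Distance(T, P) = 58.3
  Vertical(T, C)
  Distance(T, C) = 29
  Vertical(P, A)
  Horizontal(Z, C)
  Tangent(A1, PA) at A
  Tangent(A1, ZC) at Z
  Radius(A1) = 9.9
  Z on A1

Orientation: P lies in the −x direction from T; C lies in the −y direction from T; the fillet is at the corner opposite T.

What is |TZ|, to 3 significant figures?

56.4

The virtual corner opposite T is at (-58.3, -29.0). A1 meets PA tangentially, so UA is at right angles to PA and the tangent condition forces UZ to be normal to ZC, with radius 9.9, so the center U sits 9.9 in from both sides at U = (-48.4, -19.1). That places the tangent points at A = (-58.3, -19.1) on PA and Z = (-48.4, -29.0) on ZC. Then |TZ| = |Z − T| = 56.4.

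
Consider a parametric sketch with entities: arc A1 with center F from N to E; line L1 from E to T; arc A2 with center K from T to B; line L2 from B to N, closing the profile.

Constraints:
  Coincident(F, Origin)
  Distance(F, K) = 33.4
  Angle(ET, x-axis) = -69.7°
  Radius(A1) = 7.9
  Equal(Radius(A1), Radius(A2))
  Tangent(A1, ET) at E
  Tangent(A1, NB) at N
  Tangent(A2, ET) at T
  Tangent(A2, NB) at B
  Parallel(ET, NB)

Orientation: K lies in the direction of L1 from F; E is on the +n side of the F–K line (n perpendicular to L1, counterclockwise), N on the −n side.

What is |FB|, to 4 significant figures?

34.32

Tangency of A1 to both parallel lines with radius 7.9 puts E and N at F ± 7.9·n: E = (7.409, 2.741), N = (-7.409, -2.741). Equal radii place T and B the same way about K: T = K + 7.9·n = (19.00, -28.58), B = K − 7.9·n = (4.178, -34.07). Then |FB| = |B − F| = 34.32.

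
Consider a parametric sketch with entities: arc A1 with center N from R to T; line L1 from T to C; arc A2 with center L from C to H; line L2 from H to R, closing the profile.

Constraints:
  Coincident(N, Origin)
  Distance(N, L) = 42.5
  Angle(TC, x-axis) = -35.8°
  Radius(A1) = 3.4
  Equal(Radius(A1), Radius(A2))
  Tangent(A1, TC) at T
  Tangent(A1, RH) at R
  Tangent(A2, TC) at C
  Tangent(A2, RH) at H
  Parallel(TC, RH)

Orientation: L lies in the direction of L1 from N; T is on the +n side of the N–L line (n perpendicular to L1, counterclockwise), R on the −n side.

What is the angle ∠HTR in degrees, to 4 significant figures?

80.91°

The slot axis is L1's direction at -35.8°, so u = (cos -35.8°, sin -35.8°) = (0.8111, -0.5850) and n = (−sin -35.8°, cos -35.8°) = (0.5850, 0.8111). N is at the origin and L lies 42.5 along u from N, so L = 42.5·u = (34.47, -24.86). Tangency of A1 to both parallel lines with radius 3.4 puts T and R at N ± 3.4·n: T = (1.989, 2.758), R = (-1.989, -2.758). Equal radii place C and H the same way about L: C = L + 3.4·n = (36.46, -22.10), H = L − 3.4·n = (32.48, -27.62). Then cos ∠HTR = TH·TR / (|TH||TR|), giving 80.91°.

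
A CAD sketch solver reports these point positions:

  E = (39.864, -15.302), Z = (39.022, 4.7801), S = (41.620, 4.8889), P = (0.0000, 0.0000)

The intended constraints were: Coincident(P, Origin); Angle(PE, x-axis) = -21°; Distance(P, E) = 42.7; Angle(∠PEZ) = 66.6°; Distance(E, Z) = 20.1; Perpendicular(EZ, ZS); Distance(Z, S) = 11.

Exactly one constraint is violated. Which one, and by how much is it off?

Distance(Z, S) = 11 — off by 8.40.

P = (0.00, 0.00) ✓; PE at -21.00° ✓; |PE| = 42.70 ✓; ∠PEZ = 66.60° ✓; |EZ| = 20.10 ✓; ∠(EZ, ZS) = 90.00° ✓; |ZS| = 2.600 ✗.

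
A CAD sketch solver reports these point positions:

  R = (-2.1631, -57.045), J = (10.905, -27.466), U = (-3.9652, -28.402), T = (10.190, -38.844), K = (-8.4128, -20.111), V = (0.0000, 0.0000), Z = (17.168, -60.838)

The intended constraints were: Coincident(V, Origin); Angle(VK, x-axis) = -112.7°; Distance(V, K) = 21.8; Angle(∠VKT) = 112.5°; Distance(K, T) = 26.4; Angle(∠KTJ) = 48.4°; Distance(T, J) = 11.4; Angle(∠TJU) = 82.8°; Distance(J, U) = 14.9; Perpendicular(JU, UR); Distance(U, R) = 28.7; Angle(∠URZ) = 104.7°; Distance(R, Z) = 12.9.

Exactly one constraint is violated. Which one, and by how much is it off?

Distance(R, Z) = 12.9 — off by 6.80.

V = (0.00, 0.00) ✓; VK at -112.7° ✓; |VK| = 21.80 ✓; ∠VKT = 112.5° ✓; |KT| = 26.40 ✓; ∠KTJ = 48.40° ✓; |TJ| = 11.40 ✓; ∠TJU = 82.80° ✓; |JU| = 14.90 ✓; ∠(JU, UR) = 90.00° ✓; |UR| = 28.70 ✓; ∠URZ = 104.7° ✓; |RZ| = 19.70 ✗.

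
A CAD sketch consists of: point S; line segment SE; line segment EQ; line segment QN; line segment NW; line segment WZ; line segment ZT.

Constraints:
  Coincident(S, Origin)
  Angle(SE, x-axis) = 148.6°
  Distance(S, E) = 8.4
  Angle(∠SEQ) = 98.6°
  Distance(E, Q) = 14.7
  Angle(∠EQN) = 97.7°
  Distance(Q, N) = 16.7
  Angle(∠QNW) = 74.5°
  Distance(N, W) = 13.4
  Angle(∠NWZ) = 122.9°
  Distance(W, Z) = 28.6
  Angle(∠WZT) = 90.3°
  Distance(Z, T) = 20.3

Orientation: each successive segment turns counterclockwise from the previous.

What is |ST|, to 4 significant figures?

30.30

S is at the origin; SE runs at 148.6° with length 8.4, so E = (-7.170, 4.376). ∠SEQ = 98.6° gives EQ at -130.0° from the x-axis; with |EQ| = 14.7, Q = (-16.62, -6.884). ∠EQN = 97.7° gives QN at -47.70° from the x-axis; with |QN| = 16.7, N = (-5.379, -19.24). ∠QNW = 74.5° gives NW at 57.80° from the x-axis; with |NW| = 13.4, W = (1.761, -7.897). ∠NWZ = 122.9° gives WZ at 114.9° from the x-axis; with |WZ| = 28.6, Z = (-10.28, 18.04). ∠WZT = 90.3° gives ZT at -155.4° from the x-axis; with |ZT| = 20.3, T = (-28.74, 9.594). Then |ST| = |T − S| = 30.30.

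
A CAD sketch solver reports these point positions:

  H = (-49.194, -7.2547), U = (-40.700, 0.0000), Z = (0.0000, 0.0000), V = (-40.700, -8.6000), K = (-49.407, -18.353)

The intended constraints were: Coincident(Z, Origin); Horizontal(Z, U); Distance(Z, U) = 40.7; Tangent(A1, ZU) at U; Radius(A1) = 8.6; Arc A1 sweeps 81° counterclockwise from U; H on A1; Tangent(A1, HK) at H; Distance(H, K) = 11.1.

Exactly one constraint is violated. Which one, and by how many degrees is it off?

Tangent(A1, HK) at H — off by 7.90°.

Z = (0.00, 0.00) ✓; Z.y = 0.00, U.y = 0.00 ✓; |ZU| = 40.70 ✓; ∠(VU, UZ) = 90.00° ✓; |VU| = 8.600 ✓; bearing(V→H) − bearing(V→U) = 81.00° ✓; |VH| = 8.600 ✓; ∠(VH, HK) = 82.10° ✗; |HK| = 11.10 ✓.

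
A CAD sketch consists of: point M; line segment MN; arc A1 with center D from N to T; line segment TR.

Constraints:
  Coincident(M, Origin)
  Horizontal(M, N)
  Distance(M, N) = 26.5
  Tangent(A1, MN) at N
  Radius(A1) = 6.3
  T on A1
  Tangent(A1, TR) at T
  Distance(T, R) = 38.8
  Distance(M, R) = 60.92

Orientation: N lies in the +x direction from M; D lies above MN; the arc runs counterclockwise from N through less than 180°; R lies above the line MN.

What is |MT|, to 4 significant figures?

32.73

Checks: ∠(DN, NM) = 90.00° ✓; |DN| = 6.300 ✓; |DT| = 6.300 ✓; ∠(DT, TR) = 90.00° ✓; |TR| = 38.80 ✓; |MR| = 60.92 ✓.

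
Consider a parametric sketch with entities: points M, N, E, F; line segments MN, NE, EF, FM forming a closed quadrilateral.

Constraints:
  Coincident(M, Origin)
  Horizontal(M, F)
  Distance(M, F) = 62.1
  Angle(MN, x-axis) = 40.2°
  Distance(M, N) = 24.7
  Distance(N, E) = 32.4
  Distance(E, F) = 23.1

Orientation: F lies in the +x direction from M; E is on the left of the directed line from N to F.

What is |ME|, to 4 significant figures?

54.85

Checks: |NE| = 32.40 ✓; |EF| = 23.10 ✓.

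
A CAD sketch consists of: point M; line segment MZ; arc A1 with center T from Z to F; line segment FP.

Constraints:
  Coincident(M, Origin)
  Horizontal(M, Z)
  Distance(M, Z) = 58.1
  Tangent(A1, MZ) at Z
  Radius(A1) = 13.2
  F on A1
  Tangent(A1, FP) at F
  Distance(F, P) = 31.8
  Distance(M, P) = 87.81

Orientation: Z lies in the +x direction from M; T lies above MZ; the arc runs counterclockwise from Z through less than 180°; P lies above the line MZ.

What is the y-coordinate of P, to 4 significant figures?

41.85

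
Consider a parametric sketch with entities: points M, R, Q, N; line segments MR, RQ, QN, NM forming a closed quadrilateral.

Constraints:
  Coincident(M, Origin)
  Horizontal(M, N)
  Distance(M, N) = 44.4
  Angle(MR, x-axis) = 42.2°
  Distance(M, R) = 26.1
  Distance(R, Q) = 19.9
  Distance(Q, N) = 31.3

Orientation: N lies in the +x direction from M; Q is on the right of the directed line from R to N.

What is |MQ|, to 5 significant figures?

13.202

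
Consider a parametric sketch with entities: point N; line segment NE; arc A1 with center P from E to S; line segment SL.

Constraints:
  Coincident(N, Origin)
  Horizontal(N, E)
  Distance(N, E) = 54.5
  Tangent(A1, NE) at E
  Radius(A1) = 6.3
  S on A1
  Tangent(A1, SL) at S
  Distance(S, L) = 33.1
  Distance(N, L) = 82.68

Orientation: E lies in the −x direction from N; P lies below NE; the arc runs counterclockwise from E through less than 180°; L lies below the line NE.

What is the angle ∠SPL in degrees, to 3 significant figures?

79.2°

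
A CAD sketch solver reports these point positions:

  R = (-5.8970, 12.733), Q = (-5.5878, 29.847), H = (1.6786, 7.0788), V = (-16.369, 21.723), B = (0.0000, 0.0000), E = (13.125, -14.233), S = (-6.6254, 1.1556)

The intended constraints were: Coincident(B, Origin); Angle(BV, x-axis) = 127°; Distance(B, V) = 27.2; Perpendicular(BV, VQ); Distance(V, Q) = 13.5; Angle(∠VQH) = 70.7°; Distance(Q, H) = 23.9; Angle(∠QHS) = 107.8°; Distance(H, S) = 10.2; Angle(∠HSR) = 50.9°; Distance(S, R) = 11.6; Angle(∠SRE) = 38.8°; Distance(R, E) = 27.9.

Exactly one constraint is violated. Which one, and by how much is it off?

Distance(R, E) = 27.9 — off by 5.10.

B = (0.00, 0.00) ✓; BV at 127.0° ✓; |BV| = 27.20 ✓; ∠(BV, VQ) = 90.00° ✓; |VQ| = 13.50 ✓; ∠VQH = 70.70° ✓; |QH| = 23.90 ✓; ∠QHS = 107.8° ✓; |HS| = 10.20 ✓; ∠HSR = 50.90° ✓; |SR| = 11.60 ✓; ∠SRE = 38.80° ✓; |RE| = 33.00 ✗.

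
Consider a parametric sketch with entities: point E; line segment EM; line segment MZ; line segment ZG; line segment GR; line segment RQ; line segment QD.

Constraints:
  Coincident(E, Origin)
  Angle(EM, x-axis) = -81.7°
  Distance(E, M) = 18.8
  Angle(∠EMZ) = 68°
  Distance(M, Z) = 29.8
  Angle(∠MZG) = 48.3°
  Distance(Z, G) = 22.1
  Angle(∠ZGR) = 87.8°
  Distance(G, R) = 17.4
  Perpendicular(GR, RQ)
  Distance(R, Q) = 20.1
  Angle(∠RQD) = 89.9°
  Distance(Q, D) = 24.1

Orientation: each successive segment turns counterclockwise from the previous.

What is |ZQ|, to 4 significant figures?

16.67

E is at the origin; EM runs at -81.7° with length 18.8, so M = (2.714, -18.60). ∠EMZ = 68.0° gives MZ at 30.30° from the x-axis; with |MZ| = 29.8, Z = (28.44, -3.568). ∠MZG = 48.3° gives ZG at 162.0° from the x-axis; with |ZG| = 22.1, G = (7.425, 3.261). ∠ZGR = 87.8° gives GR at -105.8° from the x-axis; with |GR| = 17.4, R = (2.687, -13.48). GR ⟂ RQ, so RQ runs at -15.80°; with |RQ| = 20.1, Q = (22.03, -18.95). Then |ZQ| = |Q − Z| = 16.67.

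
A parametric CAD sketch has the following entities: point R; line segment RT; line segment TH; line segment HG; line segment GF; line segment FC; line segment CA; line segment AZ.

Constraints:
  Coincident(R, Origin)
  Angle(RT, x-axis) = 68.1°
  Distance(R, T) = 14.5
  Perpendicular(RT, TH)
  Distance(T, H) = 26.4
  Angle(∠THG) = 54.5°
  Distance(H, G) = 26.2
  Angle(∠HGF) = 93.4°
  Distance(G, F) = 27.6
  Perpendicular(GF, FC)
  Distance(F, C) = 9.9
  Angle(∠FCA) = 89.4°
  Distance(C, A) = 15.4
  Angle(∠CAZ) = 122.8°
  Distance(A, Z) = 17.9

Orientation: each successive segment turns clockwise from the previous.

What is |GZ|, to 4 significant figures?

6.028

∠FCA = 89.4° gives CA at -54.60° from the x-axis; with |CA| = 15.4, A = (8.538, 5.086). ∠CAZ = 122.8° gives AZ at -111.8° from the x-axis; with |AZ| = 17.9, Z = (1.891, -11.53). Then |GZ| = |Z − G| = 6.028.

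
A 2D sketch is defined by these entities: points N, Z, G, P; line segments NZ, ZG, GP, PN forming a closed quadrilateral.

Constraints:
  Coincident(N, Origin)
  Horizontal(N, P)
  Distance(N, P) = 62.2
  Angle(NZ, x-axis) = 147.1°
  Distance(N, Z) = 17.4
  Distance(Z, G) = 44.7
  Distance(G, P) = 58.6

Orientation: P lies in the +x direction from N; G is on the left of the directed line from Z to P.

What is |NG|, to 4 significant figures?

43.49

Checks: |ZG| = 44.70 ✓; |GP| = 58.60 ✓.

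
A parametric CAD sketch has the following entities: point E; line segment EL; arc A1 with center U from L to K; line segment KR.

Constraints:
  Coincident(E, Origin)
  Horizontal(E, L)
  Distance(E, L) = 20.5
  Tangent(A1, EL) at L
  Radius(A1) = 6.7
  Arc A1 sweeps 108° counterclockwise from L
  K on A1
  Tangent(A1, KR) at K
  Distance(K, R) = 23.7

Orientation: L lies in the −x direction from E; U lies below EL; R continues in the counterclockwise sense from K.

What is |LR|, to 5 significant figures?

31.325

On A1, L sits at bearing 90° from U; a 108° counterclockwise sweep puts K at bearing 198°, so K = U + 6.7·(cos 198°, sin 198°) = (-26.872, -8.7704). Since A1 is tangent to KR there, UK ⟂ KR, so KR runs along (−sin 198°, cos 198°); with |KR| = 23.7, R = (-19.548, -31.310). Then |LR| = |R − L| = 31.325.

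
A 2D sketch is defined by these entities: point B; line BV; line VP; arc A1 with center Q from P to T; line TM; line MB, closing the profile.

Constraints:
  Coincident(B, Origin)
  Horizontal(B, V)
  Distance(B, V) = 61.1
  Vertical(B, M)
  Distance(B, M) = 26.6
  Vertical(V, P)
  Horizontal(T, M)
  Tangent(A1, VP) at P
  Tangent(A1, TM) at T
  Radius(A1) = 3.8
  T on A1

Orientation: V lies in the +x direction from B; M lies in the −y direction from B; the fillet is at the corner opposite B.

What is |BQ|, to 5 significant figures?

61.670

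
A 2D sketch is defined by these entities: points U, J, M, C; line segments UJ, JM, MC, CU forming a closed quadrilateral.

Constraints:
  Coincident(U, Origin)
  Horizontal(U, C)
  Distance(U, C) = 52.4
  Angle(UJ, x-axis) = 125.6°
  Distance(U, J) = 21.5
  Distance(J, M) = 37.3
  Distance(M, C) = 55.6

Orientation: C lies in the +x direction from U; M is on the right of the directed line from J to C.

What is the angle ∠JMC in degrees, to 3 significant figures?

90.5°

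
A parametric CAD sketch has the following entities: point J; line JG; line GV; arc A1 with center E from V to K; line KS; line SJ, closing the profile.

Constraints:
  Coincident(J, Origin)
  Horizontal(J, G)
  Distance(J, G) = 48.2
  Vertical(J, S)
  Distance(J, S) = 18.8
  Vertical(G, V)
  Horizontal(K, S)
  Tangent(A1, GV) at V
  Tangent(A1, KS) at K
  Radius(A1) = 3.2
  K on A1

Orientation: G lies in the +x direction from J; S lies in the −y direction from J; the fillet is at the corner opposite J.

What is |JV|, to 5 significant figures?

50.662

The virtual corner opposite J is at (48.200, -18.800). A1 meets GV tangentially, so EV is at right angles to GV and A1 meets KS tangentially, so EK is at right angles to KS, with radius 3.2, so the center E sits 3.2 in from both sides at E = (45.000, -15.600). That places the tangent points at V = (48.200, -15.600) on GV and K = (45.000, -18.800) on KS. Then |JV| = |V − J| = 50.662.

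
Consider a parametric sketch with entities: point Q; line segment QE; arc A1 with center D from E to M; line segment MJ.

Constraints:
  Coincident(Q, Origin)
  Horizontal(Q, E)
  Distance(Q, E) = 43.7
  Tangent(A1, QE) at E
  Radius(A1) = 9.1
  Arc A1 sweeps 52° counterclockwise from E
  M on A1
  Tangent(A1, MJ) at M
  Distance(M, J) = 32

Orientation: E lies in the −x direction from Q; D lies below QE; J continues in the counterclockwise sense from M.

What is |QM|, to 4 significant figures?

50.99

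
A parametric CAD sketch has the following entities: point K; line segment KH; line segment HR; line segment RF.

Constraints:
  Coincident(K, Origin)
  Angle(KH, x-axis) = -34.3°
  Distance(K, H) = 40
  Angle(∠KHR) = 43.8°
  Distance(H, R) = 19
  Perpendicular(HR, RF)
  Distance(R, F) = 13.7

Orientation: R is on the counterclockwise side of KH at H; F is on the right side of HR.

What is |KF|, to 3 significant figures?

42.5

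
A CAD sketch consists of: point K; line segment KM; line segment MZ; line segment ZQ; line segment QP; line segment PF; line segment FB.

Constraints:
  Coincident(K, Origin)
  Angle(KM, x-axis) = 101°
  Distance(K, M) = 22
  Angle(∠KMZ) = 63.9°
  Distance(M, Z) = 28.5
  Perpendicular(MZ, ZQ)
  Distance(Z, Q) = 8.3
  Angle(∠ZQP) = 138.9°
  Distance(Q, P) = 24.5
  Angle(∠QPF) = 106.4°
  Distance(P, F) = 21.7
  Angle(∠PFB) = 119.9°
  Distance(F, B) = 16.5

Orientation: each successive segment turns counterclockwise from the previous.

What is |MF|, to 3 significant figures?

19.1

K is at the origin; KM runs at 101.0° with length 22.0, so M = (-4.20, 21.6). ∠KMZ = 63.9° gives MZ at -143° from the x-axis; with |MZ| = 28.5, Z = (-26.9, 4.40). MZ ⟂ ZQ, so ZQ runs at -52.9°; with |ZQ| = 8.3, Q = (-21.9, -2.22). ∠ZQP = 138.9° gives QP at -11.8° from the x-axis; with |QP| = 24.5, P = (2.06, -7.23). ∠QPF = 106.4° gives PF at 61.8° from the x-axis; with |PF| = 21.7, F = (12.3, 11.9). Then |MF| = |F − M| = 19.1.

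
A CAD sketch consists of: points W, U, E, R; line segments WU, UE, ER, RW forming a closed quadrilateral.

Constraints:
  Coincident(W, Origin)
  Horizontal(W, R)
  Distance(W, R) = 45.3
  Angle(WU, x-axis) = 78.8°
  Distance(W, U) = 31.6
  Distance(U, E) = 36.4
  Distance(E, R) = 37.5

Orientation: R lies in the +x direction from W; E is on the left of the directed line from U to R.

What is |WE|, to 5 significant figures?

56.191

Checks: |UE| = 36.40 ✓; |ER| = 37.50 ✓.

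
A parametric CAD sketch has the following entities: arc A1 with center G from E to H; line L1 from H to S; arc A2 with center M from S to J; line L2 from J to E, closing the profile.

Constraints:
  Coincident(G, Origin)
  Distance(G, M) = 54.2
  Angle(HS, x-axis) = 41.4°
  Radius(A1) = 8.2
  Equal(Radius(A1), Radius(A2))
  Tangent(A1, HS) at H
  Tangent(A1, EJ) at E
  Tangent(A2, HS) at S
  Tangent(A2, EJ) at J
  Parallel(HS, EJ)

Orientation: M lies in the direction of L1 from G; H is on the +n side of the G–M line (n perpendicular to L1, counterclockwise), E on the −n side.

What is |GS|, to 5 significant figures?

54.817

The slot axis is L1's direction at 41.4°, so u = (cos 41.4°, sin 41.4°) = (0.75011, 0.66131) and n = (−sin 41.4°, cos 41.4°) = (-0.66131, 0.75011). G is at the origin and M lies 54.2 along u from G, so M = 54.2·u = (40.656, 35.843). Tangency of A1 to both parallel lines with radius 8.2 puts H and E at G ± 8.2·n: H = (-5.4228, 6.1509), E = (5.4228, -6.1509). Equal radii place S and J the same way about M: S = M + 8.2·n = (35.233, 41.994), J = M − 8.2·n = (46.079, 29.692). Then |GS| = |S − G| = 54.817.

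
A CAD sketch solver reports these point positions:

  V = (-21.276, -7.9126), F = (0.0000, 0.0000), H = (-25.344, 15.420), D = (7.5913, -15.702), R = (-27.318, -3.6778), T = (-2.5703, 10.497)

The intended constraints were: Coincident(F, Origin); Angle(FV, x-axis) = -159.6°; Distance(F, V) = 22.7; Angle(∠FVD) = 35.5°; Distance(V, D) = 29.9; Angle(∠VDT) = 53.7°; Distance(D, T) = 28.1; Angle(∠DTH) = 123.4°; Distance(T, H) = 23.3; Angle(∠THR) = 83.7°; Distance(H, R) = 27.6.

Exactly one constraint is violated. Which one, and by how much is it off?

Distance(H, R) = 27.6 — off by 8.40.

F = (0.00, 0.00) ✓; FV at -159.6° ✓; |FV| = 22.70 ✓; ∠FVD = 35.50° ✓; |VD| = 29.90 ✓; ∠VDT = 53.70° ✓; |DT| = 28.10 ✓; ∠DTH = 123.4° ✓; |TH| = 23.30 ✓; ∠THR = 83.70° ✓; |HR| = 19.20 ✗.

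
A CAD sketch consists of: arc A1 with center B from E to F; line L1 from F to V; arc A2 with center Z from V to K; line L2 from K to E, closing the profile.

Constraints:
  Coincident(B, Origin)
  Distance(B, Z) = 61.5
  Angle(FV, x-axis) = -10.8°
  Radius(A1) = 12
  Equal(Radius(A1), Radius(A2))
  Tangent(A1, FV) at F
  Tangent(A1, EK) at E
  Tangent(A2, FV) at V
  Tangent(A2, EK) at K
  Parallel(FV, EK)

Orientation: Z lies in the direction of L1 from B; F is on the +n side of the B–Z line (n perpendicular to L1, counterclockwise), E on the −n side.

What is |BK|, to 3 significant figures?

62.7

The slot axis is L1's direction at -10.8°, so u = (cos -10.8°, sin -10.8°) = (0.982, -0.187) and n = (−sin -10.8°, cos -10.8°) = (0.187, 0.982). B is at the origin and Z lies 61.5 along u from B, so Z = 61.5·u = (60.4, -11.5). Tangency of A1 to both parallel lines with radius 12.0 puts F and E at B ± 12.0·n: F = (2.25, 11.8), E = (-2.25, -11.8). Equal radii place V and K the same way about Z: V = Z + 12.0·n = (62.7, 0.263), K = Z − 12.0·n = (58.2, -23.3). Then |BK| = |K − B| = 62.7.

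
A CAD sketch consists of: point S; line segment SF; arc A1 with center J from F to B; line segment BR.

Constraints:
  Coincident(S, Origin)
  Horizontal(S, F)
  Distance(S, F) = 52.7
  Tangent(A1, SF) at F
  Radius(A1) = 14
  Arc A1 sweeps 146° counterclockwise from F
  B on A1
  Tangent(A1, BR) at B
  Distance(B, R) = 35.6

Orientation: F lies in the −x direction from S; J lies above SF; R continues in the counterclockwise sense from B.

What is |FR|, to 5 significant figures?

50.416

S is at the origin; SF is horizontal with |SF| = 52.7 and F on the −x side, so F = (-52.700, 0.0000). The tangent condition forces JF to be normal to SF, so J = F + (0, 14) = (-52.700, 14.000). On A1, F sits at bearing -90° from J; a 146° counterclockwise sweep puts B at bearing 56°, so B = J + 14.0·(cos 56°, sin 56°) = (-44.871, 25.607). The tangent condition forces JB to be normal to BR, so BR runs along (−sin 56°, cos 56°); with |BR| = 35.6, R = (-74.385, 45.514). Then |FR| = |R − F| = 50.416.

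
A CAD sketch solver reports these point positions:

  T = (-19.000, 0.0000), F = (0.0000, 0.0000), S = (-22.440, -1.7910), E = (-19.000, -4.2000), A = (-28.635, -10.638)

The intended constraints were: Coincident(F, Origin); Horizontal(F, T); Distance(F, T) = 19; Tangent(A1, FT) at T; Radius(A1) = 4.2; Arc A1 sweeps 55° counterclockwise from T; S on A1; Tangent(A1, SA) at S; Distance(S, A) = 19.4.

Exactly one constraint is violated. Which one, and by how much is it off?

Distance(S, A) = 19.4 — off by 8.60.

F = (0.00, 0.00) ✓; F.y = 0.00, T.y = 0.00 ✓; |FT| = 19.00 ✓; ∠(ET, TF) = 90.00° ✓; |ET| = 4.200 ✓; bearing(E→S) − bearing(E→T) = 55.00° ✓; |ES| = 4.200 ✓; ∠(ES, SA) = 90.00° ✓; |SA| = 10.80 ✗.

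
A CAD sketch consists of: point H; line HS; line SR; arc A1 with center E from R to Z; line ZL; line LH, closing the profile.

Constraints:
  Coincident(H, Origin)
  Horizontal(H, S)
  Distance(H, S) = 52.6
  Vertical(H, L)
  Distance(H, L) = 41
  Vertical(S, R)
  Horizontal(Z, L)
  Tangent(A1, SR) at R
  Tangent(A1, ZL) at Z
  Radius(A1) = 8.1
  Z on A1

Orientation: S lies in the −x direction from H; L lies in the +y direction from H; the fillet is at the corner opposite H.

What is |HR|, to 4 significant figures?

62.04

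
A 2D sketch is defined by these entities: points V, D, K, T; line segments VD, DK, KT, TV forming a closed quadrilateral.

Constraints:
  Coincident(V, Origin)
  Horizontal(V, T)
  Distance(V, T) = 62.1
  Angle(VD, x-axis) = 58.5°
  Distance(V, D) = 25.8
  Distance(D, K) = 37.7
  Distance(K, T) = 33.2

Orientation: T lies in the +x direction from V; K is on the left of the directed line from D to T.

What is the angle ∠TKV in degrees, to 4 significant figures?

79.48°

Checks: |DK| = 37.70 ✓; |KT| = 33.20 ✓.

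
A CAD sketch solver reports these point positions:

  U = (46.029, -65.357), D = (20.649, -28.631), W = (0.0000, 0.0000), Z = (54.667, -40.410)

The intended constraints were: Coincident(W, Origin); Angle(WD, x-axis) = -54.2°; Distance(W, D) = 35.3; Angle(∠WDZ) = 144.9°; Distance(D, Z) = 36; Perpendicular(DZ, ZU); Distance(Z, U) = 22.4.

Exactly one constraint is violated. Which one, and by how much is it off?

Distance(Z, U) = 22.4 — off by 4.00.

W = (0.00, 0.00) ✓; WD at -54.20° ✓; |WD| = 35.30 ✓; ∠WDZ = 144.9° ✓; |DZ| = 36.00 ✓; ∠(DZ, ZU) = 90.00° ✓; |ZU| = 26.40 ✗.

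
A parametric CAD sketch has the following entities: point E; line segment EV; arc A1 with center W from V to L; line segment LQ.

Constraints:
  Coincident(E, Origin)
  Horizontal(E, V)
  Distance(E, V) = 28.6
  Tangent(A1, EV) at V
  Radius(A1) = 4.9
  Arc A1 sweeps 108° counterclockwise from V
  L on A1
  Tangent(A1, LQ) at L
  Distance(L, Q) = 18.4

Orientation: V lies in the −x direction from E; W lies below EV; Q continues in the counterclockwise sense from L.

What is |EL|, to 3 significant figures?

33.9

E is at the origin; EV is horizontal with |EV| = 28.6 and V on the −x side, so V = (-28.6, 0.00). Tangency of A1 to EV means the radius WV is perpendicular to EV, so W = V + (0, -4.9) = (-28.6, -4.90). On A1, V sits at bearing 90° from W; a 108° counterclockwise sweep puts L at bearing 198°, so L = W + 4.9·(cos 198°, sin 198°) = (-33.3, -6.41). Then |EL| = |L − E| = 33.9.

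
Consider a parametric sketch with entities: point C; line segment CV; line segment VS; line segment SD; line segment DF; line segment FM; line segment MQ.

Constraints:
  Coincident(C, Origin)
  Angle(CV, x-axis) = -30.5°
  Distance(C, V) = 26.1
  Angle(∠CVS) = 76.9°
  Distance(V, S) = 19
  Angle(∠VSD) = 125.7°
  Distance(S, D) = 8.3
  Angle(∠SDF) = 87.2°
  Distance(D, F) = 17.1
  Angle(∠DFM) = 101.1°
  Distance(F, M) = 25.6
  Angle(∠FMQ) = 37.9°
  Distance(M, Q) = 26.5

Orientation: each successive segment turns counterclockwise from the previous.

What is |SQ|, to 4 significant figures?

1.715

∠DFM = 101.1° gives FM at -61.40° from the x-axis; with |FM| = 25.6, M = (22.28, -21.88). ∠FMQ = 37.9° gives MQ at 80.70° from the x-axis; with |MQ| = 26.5, Q = (26.57, 4.274). Then |SQ| = |Q − S| = 1.715.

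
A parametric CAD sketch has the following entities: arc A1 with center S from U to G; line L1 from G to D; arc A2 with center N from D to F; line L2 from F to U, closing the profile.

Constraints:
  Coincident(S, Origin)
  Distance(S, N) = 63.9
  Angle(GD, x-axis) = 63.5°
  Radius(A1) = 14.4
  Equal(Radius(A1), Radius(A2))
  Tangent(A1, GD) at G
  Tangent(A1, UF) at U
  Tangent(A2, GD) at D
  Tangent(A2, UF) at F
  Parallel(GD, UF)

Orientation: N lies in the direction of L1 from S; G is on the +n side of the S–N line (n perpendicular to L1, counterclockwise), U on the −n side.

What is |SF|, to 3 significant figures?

65.5

The slot axis is L1's direction at 63.5°, so u = (cos 63.5°, sin 63.5°) = (0.446, 0.895) and n = (−sin 63.5°, cos 63.5°) = (-0.895, 0.446). S is at the origin and N lies 63.9 along u from S, so N = 63.9·u = (28.5, 57.2). Tangency of A1 to both parallel lines with radius 14.4 puts G and U at S ± 14.4·n: G = (-12.9, 6.43), U = (12.9, -6.43). Equal radii place D and F the same way about N: D = N + 14.4·n = (15.6, 63.6), F = N − 14.4·n = (41.4, 50.8). Then |SF| = |F − S| = 65.5.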